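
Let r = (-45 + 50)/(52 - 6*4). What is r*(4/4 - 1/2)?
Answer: 5/56 ≈ 0.089286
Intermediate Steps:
r = 5/28 (r = 5/(52 - 24) = 5/28 ≈ 0.17857)
r*(4/4 - 1/2) = 5*(4/4 - 1/2)/28 = 5*(4*(¼) - 1*½)/28 = 5*(1 - ½)/28 = (5/28)*(½) = 5/56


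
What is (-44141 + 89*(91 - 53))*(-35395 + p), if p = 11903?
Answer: 957510428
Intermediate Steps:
(-44141 + 89*(91 - 53))*(-35395 + p) = (-44141 + 89*(91 - 53))*(-35395 + 11903) = (-44141 + 89*38)*(-23492) = (-44141 + 3382)*(-23492) = -40759*(-23492) = 957510428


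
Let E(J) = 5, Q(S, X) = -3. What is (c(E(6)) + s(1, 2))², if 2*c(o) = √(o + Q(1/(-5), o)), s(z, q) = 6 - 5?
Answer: 3/2 + √2 ≈ 2.9142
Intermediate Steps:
s(z, q) = 1
c(o) = √(-3 + o)/2 (c(o) = √(o - 3)/2 = √(-3 + o)/2)
(c(E(6)) + s(1, 2))² = (√(-3 + 5)/2 + 1)² = (√2/2 + 1)² = (1 + √2/2)²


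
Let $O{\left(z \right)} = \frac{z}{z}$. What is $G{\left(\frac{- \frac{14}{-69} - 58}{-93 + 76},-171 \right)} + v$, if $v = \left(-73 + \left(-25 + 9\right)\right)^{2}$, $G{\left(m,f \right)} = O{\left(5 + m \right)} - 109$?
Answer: $7813$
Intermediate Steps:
$O{\left(z \right)} = 1$
$G{\left(m,f \right)} = -108$ ($G{\left(m,f \right)} = 1 - 109 = -108$)
$v = 7921$ ($v = \left(-73 - 16\right)^{2} = \left(-89\right)^{2} = 7921$)
$G{\left(\frac{- \frac{14}{-69} - 58}{-93 + 76},-171 \right)} + v = -108 + 7921 = 7813$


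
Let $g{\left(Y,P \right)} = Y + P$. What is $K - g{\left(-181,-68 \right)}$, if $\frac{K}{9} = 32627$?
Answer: $293892$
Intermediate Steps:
$g{\left(Y,P \right)} = P + Y$
$K = 293643$ ($K = 9 \cdot 32627 = 293643$)
$K - g{\left(-181,-68 \right)} = 293643 - \left(-68 - 181\right) = 293643 - -249 = 293643 + 249 = 293892$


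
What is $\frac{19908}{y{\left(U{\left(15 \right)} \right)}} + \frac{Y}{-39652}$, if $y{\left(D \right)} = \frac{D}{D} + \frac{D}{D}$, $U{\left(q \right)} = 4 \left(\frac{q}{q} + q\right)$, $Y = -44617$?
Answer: $\frac{394740625}{39652} \approx 9955.1$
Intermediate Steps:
$U{\left(q \right)} = 4 + 4 q$ ($U{\left(q \right)} = 4 \left(1 + q\right) = 4 + 4 q$)
$y{\left(D \right)} = 2$ ($y{\left(D \right)} = 1 + 1 = 2$)
$\frac{19908}{y{\left(U{\left(15 \right)} \right)}} + \frac{Y}{-39652} = \frac{19908}{2} - \frac{44617}{-39652} = 19908 \cdot \frac{1}{2} - - \frac{44617}{39652} = 9954 + \frac{44617}{39652} = \frac{394740625}{39652}$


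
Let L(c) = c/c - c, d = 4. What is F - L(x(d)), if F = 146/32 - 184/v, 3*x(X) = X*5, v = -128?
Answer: 35/3 ≈ 11.667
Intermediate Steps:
x(X) = 5*X/3 (x(X) = (X*5)/3 = (5*X)/3 = 5*X/3)
F = 6 (F = 146/32 - 184/(-128) = 146*(1/32) - 184*(-1/128) = 73/16 + 23/16 = 6)
L(c) = 1 - c
F - L(x(d)) = 6 - (1 - 5*4/3) = 6 - (1 - 1*20/3) = 6 - (1 - 20/3) = 6 - 1*(-17/3) = 6 + 17/3 = 35/3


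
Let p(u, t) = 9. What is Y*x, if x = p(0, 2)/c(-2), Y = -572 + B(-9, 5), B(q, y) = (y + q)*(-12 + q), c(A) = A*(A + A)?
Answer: -549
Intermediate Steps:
c(A) = 2*A² (c(A) = A*(2*A) = 2*A²)
B(q, y) = (-12 + q)*(q + y) (B(q, y) = (q + y)*(-12 + q) = (-12 + q)*(q + y))
Y = -488 (Y = -572 + ((-9)² - 12*(-9) - 12*5 - 9*5) = -572 + (81 + 108 - 60 - 45) = -572 + 84 = -488)
x = 9/8 (x = 9/((2*(-2)²)) = 9/((2*4)) = 9/8 ≈ 1.1250)
Y*x = -488*9/8 = -549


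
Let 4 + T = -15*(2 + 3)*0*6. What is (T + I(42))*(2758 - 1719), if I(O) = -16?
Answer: -20780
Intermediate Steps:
T = -4 (T = -4 - 15*(2 + 3)*0*6 = -4 - 75*0*6 = -4 - 15*0*6 = -4 + 0*6 = -4 + 0 = -4)
(T + I(42))*(2758 - 1719) = (-4 - 16)*(2758 - 1719) = -20*1039 = -20780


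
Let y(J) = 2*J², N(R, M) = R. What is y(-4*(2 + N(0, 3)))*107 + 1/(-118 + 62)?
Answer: 766975/56 ≈ 13696.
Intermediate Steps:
y(-4*(2 + N(0, 3)))*107 + 1/(-118 + 62) = (2*(-4*(2 + 0))²)*107 + 1/(-118 + 62) = (2*(-4*2)²)*107 + 1/(-56) = (2*(-8)²)*107 - 1/56 = (2*64)*107 - 1/56 = 128*107 - 1/56 = 13696 - 1/56 = 766975/56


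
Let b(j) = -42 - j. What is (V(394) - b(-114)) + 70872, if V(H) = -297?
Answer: 70503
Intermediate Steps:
(V(394) - b(-114)) + 70872 = (-297 - (-42 - 1*(-114))) + 70872 = (-297 - (-42 + 114)) + 70872 = (-297 - 1*72) + 70872 = (-297 - 72) + 70872 = -369 + 70872 = 70503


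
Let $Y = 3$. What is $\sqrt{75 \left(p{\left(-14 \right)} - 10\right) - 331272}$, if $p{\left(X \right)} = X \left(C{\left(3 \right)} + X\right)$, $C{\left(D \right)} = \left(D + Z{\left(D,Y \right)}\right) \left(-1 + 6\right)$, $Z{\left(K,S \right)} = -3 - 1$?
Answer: $2 i \sqrt{78018} \approx 558.63 i$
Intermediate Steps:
$Z{\left(K,S \right)} = -4$
$C{\left(D \right)} = -20 + 5 D$ ($C{\left(D \right)} = \left(D - 4\right) \left(-1 + 6\right) = \left(-4 + D\right) 5 = -20 + 5 D$)
$p{\left(X \right)} = X \left(-5 + X\right)$ ($p{\left(X \right)} = X \left(\left(-20 + 5 \cdot 3\right) + X\right) = X \left(\left(-20 + 15\right) + X\right) = X \left(-5 + X\right)$)
$\sqrt{75 \left(p{\left(-14 \right)} - 10\right) - 331272} = \sqrt{75 \left(- 14 \left(-5 - 14\right) - 10\right) - 331272} = \sqrt{75 \left(\left(-14\right) \left(-19\right) - 10\right) - 331272} = \sqrt{75 \left(266 - 10\right) - 331272} = \sqrt{75 \cdot 256 - 331272} = \sqrt{19200 - 331272} = \sqrt{-312072} = 2 i \sqrt{78018}$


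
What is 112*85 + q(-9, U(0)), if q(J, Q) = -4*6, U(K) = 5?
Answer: 9496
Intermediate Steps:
q(J, Q) = -24
112*85 + q(-9, U(0)) = 112*85 - 24 = 9520 - 24 = 9496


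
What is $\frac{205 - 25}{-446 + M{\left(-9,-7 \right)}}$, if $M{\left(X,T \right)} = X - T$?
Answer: $- \frac{45}{112} \approx -0.40179$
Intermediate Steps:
$\frac{205 - 25}{-446 + M{\left(-9,-7 \right)}} = \frac{205 - 25}{-446 - 2} = \frac{180}{-446 + \left(-9 + 7\right)} = \frac{180}{-446 - 2} = \frac{180}{-448} = 180 \left(- \frac{1}{448}\right) = - \frac{45}{112}$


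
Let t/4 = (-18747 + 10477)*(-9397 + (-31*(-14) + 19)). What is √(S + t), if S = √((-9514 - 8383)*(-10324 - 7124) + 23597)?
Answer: √(295867520 + √312290453) ≈ 17201.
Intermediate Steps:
t = 295867520 (t = 4*((-18747 + 10477)*(-9397 + (-31*(-14) + 19))) = 4*(-8270*(-9397 + (434 + 19))) = 4*(-8270*(-9397 + 453)) = 4*(-8270*(-8944)) = 4*73966880 = 295867520)
S = √312290453 (S = √(-17897*(-17448) + 23597) = √(312266856 + 23597) = √312290453 ≈ 17672.)
√(S + t) = √(√312290453 + 295867520) = √(295867520 + √312290453)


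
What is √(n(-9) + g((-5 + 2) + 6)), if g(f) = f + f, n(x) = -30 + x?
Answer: I*√33 ≈ 5.7446*I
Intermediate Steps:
g(f) = 2*f
√(n(-9) + g((-5 + 2) + 6)) = √((-30 - 9) + 2*((-5 + 2) + 6)) = √(-39 + 2*(-3 + 6)) = √(-39 + 2*3) = √(-39 + 6) = √(-33) = I*√33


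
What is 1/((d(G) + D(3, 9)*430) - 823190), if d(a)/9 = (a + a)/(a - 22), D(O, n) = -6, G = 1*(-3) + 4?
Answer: -7/5780396 ≈ -1.2110e-6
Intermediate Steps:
G = 1 (G = -3 + 4 = 1)
d(a) = 18*a/(-22 + a) (d(a) = 9*((a + a)/(a - 22)) = 9*((2*a)/(-22 + a)) = 9*(2*a/(-22 + a)) = 18*a/(-22 + a))
1/((d(G) + D(3, 9)*430) - 823190) = 1/((18*1/(-22 + 1) - 6*430) - 823190) = 1/((18*1/(-21) - 2580) - 823190) = 1/((18*1*(-1/21) - 2580) - 823190) = 1/((-6/7 - 2580) - 823190) = 1/(-18066/7 - 823190) = 1/(-5780396/7) = -7/5780396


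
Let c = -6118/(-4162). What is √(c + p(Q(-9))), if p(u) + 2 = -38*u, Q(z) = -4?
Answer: √655949929/2081 ≈ 12.307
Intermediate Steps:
c = 3059/2081 (c = -6118*(-1/4162) = 3059/2081 ≈ 1.4700)
p(u) = -2 - 38*u
√(c + p(Q(-9))) = √(3059/2081 + (-2 - 38*(-4))) = √(3059/2081 + (-2 + 152)) = √(3059/2081 + 150) = √(315209/2081) = √655949929/2081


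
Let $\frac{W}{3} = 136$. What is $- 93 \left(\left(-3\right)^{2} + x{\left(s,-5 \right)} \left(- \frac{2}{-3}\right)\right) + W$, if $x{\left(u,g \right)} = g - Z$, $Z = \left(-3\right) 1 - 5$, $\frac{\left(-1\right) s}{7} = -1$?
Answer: $-615$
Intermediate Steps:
$s = 7$ ($s = \left(-7\right) \left(-1\right) = 7$)
$Z = -8$ ($Z = -3 - 5 = -8$)
$x{\left(u,g \right)} = 8 + g$ ($x{\left(u,g \right)} = g - -8 = g + 8 = 8 + g$)
$W = 408$ ($W = 3 \cdot 136 = 408$)
$- 93 \left(\left(-3\right)^{2} + x{\left(s,-5 \right)} \left(- \frac{2}{-3}\right)\right) + W = - 93 \left(\left(-3\right)^{2} + \left(8 - 5\right) \left(- \frac{2}{-3}\right)\right) + 408 = - 93 \left(9 + 3 \left(\left(-2\right) \left(- \frac{1}{3}\right)\right)\right) + 408 = - 93 \left(9 + 3 \cdot \frac{2}{3}\right) + 408 = - 93 \left(9 + 2\right) + 408 = \left(-93\right) 11 + 408 = -1023 + 408 = -615$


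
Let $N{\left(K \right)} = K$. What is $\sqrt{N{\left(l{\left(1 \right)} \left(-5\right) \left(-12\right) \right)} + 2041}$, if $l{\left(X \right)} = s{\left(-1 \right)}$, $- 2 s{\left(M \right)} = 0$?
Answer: $\sqrt{2041} \approx 45.177$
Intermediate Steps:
$s{\left(M \right)} = 0$ ($s{\left(M \right)} = \left(- \frac{1}{2}\right) 0 = 0$)
$l{\left(X \right)} = 0$
$\sqrt{N{\left(l{\left(1 \right)} \left(-5\right) \left(-12\right) \right)} + 2041} = \sqrt{0 \left(-5\right) \left(-12\right) + 2041} = \sqrt{0 \left(-12\right) + 2041} = \sqrt{0 + 2041} = \sqrt{2041}$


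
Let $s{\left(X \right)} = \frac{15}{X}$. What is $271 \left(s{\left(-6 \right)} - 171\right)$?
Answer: $- \frac{94037}{2} \approx -47019.0$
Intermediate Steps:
$271 \left(s{\left(-6 \right)} - 171\right) = 271 \left(\frac{15}{-6} - 171\right) = 271 \left(15 \left(- \frac{1}{6}\right) - 171\right) = 271 \left(- \frac{5}{2} - 171\right) = 271 \left(- \frac{347}{2}\right) = - \frac{94037}{2}$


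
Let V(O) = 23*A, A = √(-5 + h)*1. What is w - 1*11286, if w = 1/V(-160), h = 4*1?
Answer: -11286 - I/23 ≈ -11286.0 - 0.043478*I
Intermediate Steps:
h = 4
A = I (A = √(-5 + 4)*1 = √(-1)*1 = I*1 = I ≈ 1.0*I)
V(O) = 23*I
w = -I/23 (w = 1/(23*I) = -I/23 ≈ -0.043478*I)
w - 1*11286 = -I/23 - 1*11286 = -I/23 - 11286 = -11286 - I/23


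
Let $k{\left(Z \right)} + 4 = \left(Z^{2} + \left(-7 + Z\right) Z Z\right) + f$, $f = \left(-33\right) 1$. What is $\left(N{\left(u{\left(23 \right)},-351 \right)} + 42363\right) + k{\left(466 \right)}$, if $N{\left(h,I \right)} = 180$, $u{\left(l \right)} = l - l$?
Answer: $99934266$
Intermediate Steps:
$u{\left(l \right)} = 0$
$f = -33$
$k{\left(Z \right)} = -37 + Z^{2} + Z^{2} \left(-7 + Z\right)$ ($k{\left(Z \right)} = -4 - \left(33 - Z^{2} - \left(-7 + Z\right) Z Z\right) = -4 - \left(33 - Z^{2} - Z \left(-7 + Z\right) Z\right) = -4 - \left(33 - Z^{2} - Z^{2} \left(-7 + Z\right)\right) = -4 + \left(-33 + Z^{2} + Z^{2} \left(-7 + Z\right)\right) = -37 + Z^{2} + Z^{2} \left(-7 + Z\right)$)
$\left(N{\left(u{\left(23 \right)},-351 \right)} + 42363\right) + k{\left(466 \right)} = \left(180 + 42363\right) - \left(37 - 101194696 + 1302936\right) = 42543 - -99891723 = 42543 + 99891723 = 99934266$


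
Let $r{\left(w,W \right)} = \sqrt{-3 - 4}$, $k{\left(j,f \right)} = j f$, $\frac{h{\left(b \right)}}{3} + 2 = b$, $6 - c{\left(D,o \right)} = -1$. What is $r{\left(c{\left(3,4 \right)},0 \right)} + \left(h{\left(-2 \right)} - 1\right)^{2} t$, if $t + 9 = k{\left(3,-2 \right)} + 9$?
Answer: $-1014 + i \sqrt{7} \approx -1014.0 + 2.6458 i$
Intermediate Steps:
$c{\left(D,o \right)} = 7$ ($c{\left(D,o \right)} = 6 - -1 = 6 + 1 = 7$)
$h{\left(b \right)} = -6 + 3 b$
$k{\left(j,f \right)} = f j$
$r{\left(w,W \right)} = i \sqrt{7}$ ($r{\left(w,W \right)} = \sqrt{-7} = i \sqrt{7}$)
$t = -6$ ($t = -9 + \left(\left(-2\right) 3 + 9\right) = -9 + \left(-6 + 9\right) = -9 + 3 = -6$)
$r{\left(c{\left(3,4 \right)},0 \right)} + \left(h{\left(-2 \right)} - 1\right)^{2} t = i \sqrt{7} + \left(\left(-6 + 3 \left(-2\right)\right) - 1\right)^{2} \left(-6\right) = i \sqrt{7} + \left(\left(-6 - 6\right) - 1\right)^{2} \left(-6\right) = i \sqrt{7} + \left(-12 - 1\right)^{2} \left(-6\right) = i \sqrt{7} + \left(-13\right)^{2} \left(-6\right) = i \sqrt{7} + 169 \left(-6\right) = i \sqrt{7} - 1014 = -1014 + i \sqrt{7}$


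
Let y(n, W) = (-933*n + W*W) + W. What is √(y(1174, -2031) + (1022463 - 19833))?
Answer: 3*√447802 ≈ 2007.5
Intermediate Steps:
y(n, W) = W + W² - 933*n (y(n, W) = (-933*n + W²) + W = (W² - 933*n) + W = W + W² - 933*n)
√(y(1174, -2031) + (1022463 - 19833)) = √((-2031 + (-2031)² - 933*1174) + (1022463 - 19833)) = √((-2031 + 4124961 - 1095342) + 1002630) = √(3027588 + 1002630) = √4030218 = 3*√447802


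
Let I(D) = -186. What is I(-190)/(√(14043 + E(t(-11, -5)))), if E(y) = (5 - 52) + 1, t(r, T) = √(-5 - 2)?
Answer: -186*√13997/13997 ≈ -1.5722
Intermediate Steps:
t(r, T) = I*√7 (t(r, T) = √(-7) = I*√7)
E(y) = -46 (E(y) = -47 + 1 = -46)
I(-190)/(√(14043 + E(t(-11, -5)))) = -186/√(14043 - 46) = -186*√13997/13997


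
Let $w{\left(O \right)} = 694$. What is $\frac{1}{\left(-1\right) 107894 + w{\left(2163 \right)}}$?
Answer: $- \frac{1}{107200} \approx -9.3284 \cdot 10^{-6}$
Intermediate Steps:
$\frac{1}{\left(-1\right) 107894 + w{\left(2163 \right)}} = \frac{1}{\left(-1\right) 107894 + 694} = \frac{1}{-107894 + 694} = \frac{1}{-107200} = - \frac{1}{107200}$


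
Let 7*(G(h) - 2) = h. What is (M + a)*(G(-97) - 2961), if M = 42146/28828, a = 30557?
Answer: -4583086926755/50449 ≈ -9.0846e+7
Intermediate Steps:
G(h) = 2 + h/7
M = 21073/14414 (M = 42146*(1/28828) = 21073/14414 ≈ 1.4620)
(M + a)*(G(-97) - 2961) = (21073/14414 + 30557)*((2 + (⅐)*(-97)) - 2961) = 440469671*((2 - 97/7) - 2961)/14414 = 440469671*(-83/7 - 2961)/14414 = (440469671/14414)*(-20810/7) = -4583086926755/50449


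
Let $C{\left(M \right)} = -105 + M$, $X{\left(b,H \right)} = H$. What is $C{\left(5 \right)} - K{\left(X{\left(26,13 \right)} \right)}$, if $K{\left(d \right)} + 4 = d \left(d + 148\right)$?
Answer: $-2189$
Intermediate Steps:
$K{\left(d \right)} = -4 + d \left(148 + d\right)$ ($K{\left(d \right)} = -4 + d \left(d + 148\right) = -4 + d \left(148 + d\right)$)
$C{\left(5 \right)} - K{\left(X{\left(26,13 \right)} \right)} = \left(-105 + 5\right) - \left(-4 + 13^{2} + 148 \cdot 13\right) = -100 - \left(-4 + 169 + 1924\right) = -100 - 2089 = -2189$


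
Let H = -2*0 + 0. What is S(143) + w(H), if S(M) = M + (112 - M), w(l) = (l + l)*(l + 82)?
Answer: 112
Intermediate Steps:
H = 0 (H = 0 + 0 = 0)
w(l) = 2*l*(82 + l) (w(l) = (2*l)*(82 + l) = 2*l*(82 + l))
S(M) = 112
S(143) + w(H) = 112 + 2*0*(82 + 0) = 112 + 2*0*82 = 112 + 0 = 112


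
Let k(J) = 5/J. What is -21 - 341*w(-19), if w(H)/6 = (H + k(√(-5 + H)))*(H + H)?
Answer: -1477233 - 32395*I*√6 ≈ -1.4772e+6 - 79351.0*I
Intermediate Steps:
w(H) = 12*H*(H + 5/√(-5 + H)) (w(H) = 6*((H + 5/(√(-5 + H)))*(H + H)) = 6*((H + 5/√(-5 + H))*(2*H)) = 6*(2*H*(H + 5/√(-5 + H))) = 12*H*(H + 5/√(-5 + H)))
-21 - 341*w(-19) = -21 - 341*(12*(-19)² + 60*(-19)/√(-5 - 19)) = -21 - 341*(12*361 + 60*(-19)/√(-24)) = -21 - 341*(4332 + 60*(-19)*(-I*√6/12)) = -21 - 341*(4332 + 95*I*√6) = -21 + (-1477212 - 32395*I*√6) = -1477233 - 32395*I*√6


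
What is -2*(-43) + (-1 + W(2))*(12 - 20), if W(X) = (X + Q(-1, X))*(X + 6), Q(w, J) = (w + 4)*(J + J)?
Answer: -802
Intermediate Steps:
Q(w, J) = 2*J*(4 + w) (Q(w, J) = (4 + w)*(2*J) = 2*J*(4 + w))
W(X) = 7*X*(6 + X) (W(X) = (X + 2*X*(4 - 1))*(X + 6) = (X + 2*X*3)*(6 + X) = (X + 6*X)*(6 + X) = (7*X)*(6 + X) = 7*X*(6 + X))
-2*(-43) + (-1 + W(2))*(12 - 20) = -2*(-43) + (-1 + 7*2*(6 + 2))*(12 - 20) = 86 + (-1 + 7*2*8)*(-8) = 86 + (-1 + 112)*(-8) = 86 + 111*(-8) = 86 - 888 = -802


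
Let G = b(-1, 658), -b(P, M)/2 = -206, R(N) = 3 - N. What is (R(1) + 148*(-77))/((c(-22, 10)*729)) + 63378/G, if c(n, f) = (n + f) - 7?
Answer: 16343389/105678 ≈ 154.65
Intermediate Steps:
b(P, M) = 412 (b(P, M) = -2*(-206) = 412)
G = 412
c(n, f) = -7 + f + n (c(n, f) = (f + n) - 7 = -7 + f + n)
(R(1) + 148*(-77))/((c(-22, 10)*729)) + 63378/G = ((3 - 1*1) + 148*(-77))/(((-7 + 10 - 22)*729)) + 63378/412 = ((3 - 1) - 11396)/((-19*729)) + 63378*(1/412) = (2 - 11396)/(-13851) + 31689/206 = -11394*(-1/13851) + 31689/206 = 422/513 + 31689/206 = 16343389/105678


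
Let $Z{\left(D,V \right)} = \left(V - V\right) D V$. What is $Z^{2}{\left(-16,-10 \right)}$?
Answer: $0$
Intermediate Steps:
$Z{\left(D,V \right)} = 0$ ($Z{\left(D,V \right)} = 0 D V = 0 V = 0$)
$Z^{2}{\left(-16,-10 \right)} = 0^{2} = 0$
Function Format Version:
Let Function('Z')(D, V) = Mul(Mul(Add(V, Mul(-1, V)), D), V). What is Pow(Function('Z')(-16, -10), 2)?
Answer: 0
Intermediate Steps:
Function('Z')(D, V) = 0 (Function('Z')(D, V) = Mul(Mul(0, D), V) = Mul(0, V) = 0)
Pow(Function('Z')(-16, -10), 2) = Pow(0, 2) = 0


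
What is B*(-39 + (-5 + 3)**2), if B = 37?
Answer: -1295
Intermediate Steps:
B*(-39 + (-5 + 3)**2) = 37*(-39 + (-5 + 3)**2) = 37*(-39 + (-2)**2) = 37*(-39 + 4) = 37*(-35) = -1295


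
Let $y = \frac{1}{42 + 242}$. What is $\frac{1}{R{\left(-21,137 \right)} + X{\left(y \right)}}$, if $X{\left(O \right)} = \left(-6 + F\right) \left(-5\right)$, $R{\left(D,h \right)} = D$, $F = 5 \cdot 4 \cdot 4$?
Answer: $- \frac{1}{391} \approx -0.0025575$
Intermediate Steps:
$F = 80$ ($F = 20 \cdot 4 = 80$)
$y = \frac{1}{284} \approx 0.0035211$
$X{\left(O \right)} = -370$ ($X{\left(O \right)} = \left(-6 + 80\right) \left(-5\right) = 74 \left(-5\right) = -370$)
$\frac{1}{R{\left(-21,137 \right)} + X{\left(y \right)}} = \frac{1}{-21 - 370} = \frac{1}{-391} = - \frac{1}{391}$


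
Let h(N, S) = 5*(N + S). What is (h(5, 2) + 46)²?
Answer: 6561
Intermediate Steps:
h(N, S) = 5*N + 5*S
(h(5, 2) + 46)² = ((5*5 + 5*2) + 46)² = ((25 + 10) + 46)² = (35 + 46)² = 81² = 6561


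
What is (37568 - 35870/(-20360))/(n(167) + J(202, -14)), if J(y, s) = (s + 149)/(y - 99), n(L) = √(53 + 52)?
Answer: -70908116445/148725728 + 54100266621*√105/148725728 ≈ 3250.6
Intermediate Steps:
n(L) = √105
J(y, s) = (149 + s)/(-99 + y)
(37568 - 35870/(-20360))/(n(167) + J(202, -14)) = (37568 - 35870/(-20360))/(√105 + (149 - 14)/(-99 + 202)) = (37568 - 35870*(-1/20360))/(√105 + 135/103) = (37568 + 3587/2036)/(√105 + (1/103)*135) = 76492035/(2036*(√105 + 135/103)) = 76492035/(2036*(135/103 + √105))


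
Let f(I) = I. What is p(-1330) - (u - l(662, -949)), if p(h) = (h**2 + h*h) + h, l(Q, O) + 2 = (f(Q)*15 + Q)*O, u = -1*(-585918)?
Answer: -7101258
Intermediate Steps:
u = 585918
l(Q, O) = -2 + 16*O*Q (l(Q, O) = -2 + (Q*15 + Q)*O = -2 + (15*Q + Q)*O = -2 + (16*Q)*O = -2 + 16*O*Q)
p(h) = h + 2*h**2 (p(h) = (h**2 + h**2) + h = 2*h**2 + h = h + 2*h**2)
p(-1330) - (u - l(662, -949)) = -1330*(1 + 2*(-1330)) - (585918 - (-2 + 16*(-949)*662)) = -1330*(1 - 2660) - (585918 - (-2 - 10051808)) = -1330*(-2659) - (585918 - 1*(-10051810)) = 3536470 - (585918 + 10051810) = 3536470 - 1*10637728 = 3536470 - 10637728 = -7101258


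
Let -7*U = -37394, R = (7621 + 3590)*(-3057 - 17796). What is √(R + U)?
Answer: I*√233777641 ≈ 15290.0*I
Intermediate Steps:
R = -233782983 (R = 11211*(-20853) = -233782983)
U = 5342 (U = -⅐*(-37394) = 5342)
√(R + U) = √(-233782983 + 5342) = √(-233777641) = I*√233777641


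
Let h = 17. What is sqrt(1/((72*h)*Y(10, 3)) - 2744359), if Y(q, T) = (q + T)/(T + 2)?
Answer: I*sqrt(19301362258126)/2652 ≈ 1656.6*I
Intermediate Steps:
Y(q, T) = (T + q)/(2 + T)
sqrt(1/((72*h)*Y(10, 3)) - 2744359) = sqrt(1/((72*17)*((3 + 10)/(2 + 3))) - 2744359) = sqrt(1/(1224*(13/5)) - 2744359) = sqrt(1/(15912/5) - 2744359) = sqrt(5/15912 - 2744359) = sqrt(-43668240403/15912) = I*sqrt(19301362258126)/2652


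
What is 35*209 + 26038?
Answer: 33353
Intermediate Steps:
35*209 + 26038 = 7315 + 26038 = 33353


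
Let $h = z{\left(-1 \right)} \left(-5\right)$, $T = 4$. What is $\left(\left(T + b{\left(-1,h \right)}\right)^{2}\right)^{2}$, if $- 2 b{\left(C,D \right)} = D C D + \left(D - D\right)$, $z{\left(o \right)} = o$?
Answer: $\frac{1185921}{16} \approx 74120.0$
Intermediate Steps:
$h = 5$ ($h = \left(-1\right) \left(-5\right) = 5$)
$b{\left(C,D \right)} = - \frac{C D^{2}}{2}$ ($b{\left(C,D \right)} = - \frac{D C D + \left(D - D\right)}{2} = - \frac{C D D + 0}{2} = - \frac{C D^{2} + 0}{2} = - \frac{C D^{2}}{2}$)
$\left(\left(T + b{\left(-1,h \right)}\right)^{2}\right)^{2} = \left(\left(4 - - \frac{5^{2}}{2}\right)^{2}\right)^{2} = \left(\left(4 - \left(- \frac{1}{2}\right) 25\right)^{2}\right)^{2} = \left(\left(4 + \frac{25}{2}\right)^{2}\right)^{2} = \left(\left(\frac{33}{2}\right)^{2}\right)^{2} = \left(\frac{1089}{4}\right)^{2} = \frac{1185921}{16}$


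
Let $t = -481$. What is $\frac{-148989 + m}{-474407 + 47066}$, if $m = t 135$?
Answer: $\frac{71308}{142447} \approx 0.50059$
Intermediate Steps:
$m = -64935$ ($m = \left(-481\right) 135 = -64935$)
$\frac{-148989 + m}{-474407 + 47066} = \frac{-148989 - 64935}{-474407 + 47066} = - \frac{213924}{-427341} = \left(-213924\right) \left(- \frac{1}{427341}\right) = \frac{71308}{142447}$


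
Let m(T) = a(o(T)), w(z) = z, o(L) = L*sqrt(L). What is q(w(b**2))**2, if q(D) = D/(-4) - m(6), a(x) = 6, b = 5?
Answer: 2401/16 ≈ 150.06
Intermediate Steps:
o(L) = L**(3/2)
m(T) = 6
q(D) = -6 - D/4 (q(D) = D/(-4) - 1*6 = D*(-1/4) - 6 = -D/4 - 6 = -6 - D/4)
q(w(b**2))**2 = (-6 - 1/4*5**2)**2 = (-6 - 1/4*25)**2 = (-6 - 25/4)**2 = (-49/4)**2 = 2401/16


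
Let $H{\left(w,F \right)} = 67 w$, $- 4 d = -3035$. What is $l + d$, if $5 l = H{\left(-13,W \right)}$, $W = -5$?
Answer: $\frac{11691}{20} \approx 584.55$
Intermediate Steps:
$d = \frac{3035}{4}$ ($d = \left(- \frac{1}{4}\right) \left(-3035\right) = \frac{3035}{4} \approx 758.75$)
$l = - \frac{871}{5}$ ($l = \frac{67 \left(-13\right)}{5} = \frac{1}{5} \left(-871\right) = - \frac{871}{5} \approx -174.2$)
$l + d = - \frac{871}{5} + \frac{3035}{4} = \frac{11691}{20}$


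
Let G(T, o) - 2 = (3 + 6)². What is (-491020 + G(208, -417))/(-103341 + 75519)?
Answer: 490937/27822 ≈ 17.646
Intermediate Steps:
G(T, o) = 83 (G(T, o) = 2 + (3 + 6)² = 2 + 9² = 2 + 81 = 83)
(-491020 + G(208, -417))/(-103341 + 75519) = (-491020 + 83)/(-103341 + 75519) = -490937/(-27822) = -490937*(-1/27822) = 490937/27822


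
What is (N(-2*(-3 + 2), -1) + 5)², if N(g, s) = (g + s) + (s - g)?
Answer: 9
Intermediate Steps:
N(g, s) = 2*s
(N(-2*(-3 + 2), -1) + 5)² = (2*(-1) + 5)² = (-2 + 5)² = 3² = 9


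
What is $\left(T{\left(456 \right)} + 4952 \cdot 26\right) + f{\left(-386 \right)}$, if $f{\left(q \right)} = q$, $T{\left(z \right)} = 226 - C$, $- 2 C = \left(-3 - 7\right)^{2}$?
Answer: $128642$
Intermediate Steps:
$C = -50$ ($C = - \frac{\left(-3 - 7\right)^{2}}{2} = - \frac{\left(-10\right)^{2}}{2} = \left(- \frac{1}{2}\right) 100 = -50$)
$T{\left(z \right)} = 276$ ($T{\left(z \right)} = 226 - -50 = 226 + 50 = 276$)
$\left(T{\left(456 \right)} + 4952 \cdot 26\right) + f{\left(-386 \right)} = \left(276 + 4952 \cdot 26\right) - 386 = \left(276 + 128752\right) - 386 = 129028 - 386 = 128642$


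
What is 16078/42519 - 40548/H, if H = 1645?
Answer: -1697612102/69943755 ≈ -24.271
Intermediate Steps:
16078/42519 - 40548/H = 16078/42519 - 40548/1645 = -1697612102/69943755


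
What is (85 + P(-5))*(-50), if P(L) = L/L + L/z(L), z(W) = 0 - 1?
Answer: -4550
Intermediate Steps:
z(W) = -1
P(L) = 1 - L (P(L) = L/L + L/(-1) = 1 + L*(-1) = 1 - L)
(85 + P(-5))*(-50) = (85 + (1 - 1*(-5)))*(-50) = (85 + (1 + 5))*(-50) = (85 + 6)*(-50) = 91*(-50) = -4550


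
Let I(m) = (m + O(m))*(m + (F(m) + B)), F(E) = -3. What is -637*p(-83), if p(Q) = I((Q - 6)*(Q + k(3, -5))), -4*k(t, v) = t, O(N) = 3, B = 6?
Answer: -566707004773/16 ≈ -3.5419e+10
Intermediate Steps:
k(t, v) = -t/4
I(m) = (3 + m)**2 (I(m) = (m + 3)*(m + (-3 + 6)) = (3 + m)*(m + 3) = (3 + m)*(3 + m) = (3 + m)**2)
p(Q) = 9 + (-6 + Q)**2*(-3/4 + Q)**2 + 6*(-6 + Q)*(-3/4 + Q) (p(Q) = 9 + ((Q - 6)*(Q - 1/4*3))**2 + 6*((Q - 6)*(Q - 1/4*3)) = 9 + ((-6 + Q)*(Q - 3/4))**2 + 6*((-6 + Q)*(Q - 3/4)) = 9 + ((-6 + Q)*(-3/4 + Q))**2 + 6*((-6 + Q)*(-3/4 + Q)) = 9 + (-6 + Q)**2*(-3/4 + Q)**2 + 6*(-6 + Q)*(-3/4 + Q))
-637*p(-83) = -637*(225/4 + (-83)**4 - 405/4*(-83) - 27/2*(-83)**3 + (969/16)*(-83)**2) = -637*(225/4 + 47458321 + 33615/4 - 27/2*(-571787) + (969/16)*6889) = -637*(225/4 + 47458321 + 33615/4 + 15438249/2 + 6675441/16) = -637*889649929/16 = -566707004773/16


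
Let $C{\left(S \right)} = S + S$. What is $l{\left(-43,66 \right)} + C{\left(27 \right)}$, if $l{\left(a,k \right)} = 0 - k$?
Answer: $-12$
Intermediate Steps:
$l{\left(a,k \right)} = - k$
$C{\left(S \right)} = 2 S$
$l{\left(-43,66 \right)} + C{\left(27 \right)} = \left(-1\right) 66 + 2 \cdot 27 = -66 + 54 = -12$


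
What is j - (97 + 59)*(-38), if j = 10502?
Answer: 16430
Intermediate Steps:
j - (97 + 59)*(-38) = 10502 - (97 + 59)*(-38) = 10502 - 156*(-38) = 10502 - 1*(-5928) = 10502 + 5928 = 16430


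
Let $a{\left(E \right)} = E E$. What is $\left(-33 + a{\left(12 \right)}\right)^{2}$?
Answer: $12321$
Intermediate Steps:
$a{\left(E \right)} = E^{2}$
$\left(-33 + a{\left(12 \right)}\right)^{2} = \left(-33 + 12^{2}\right)^{2} = \left(-33 + 144\right)^{2} = 111^{2} = 12321$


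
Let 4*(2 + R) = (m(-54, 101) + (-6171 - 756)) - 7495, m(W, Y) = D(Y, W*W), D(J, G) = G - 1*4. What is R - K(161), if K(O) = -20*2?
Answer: -5679/2 ≈ -2839.5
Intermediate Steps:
D(J, G) = -4 + G (D(J, G) = G - 4 = -4 + G)
K(O) = -40
m(W, Y) = -4 + W² (m(W, Y) = -4 + W*W = -4 + W²)
R = -5759/2 (R = -2 + (((-4 + (-54)²) + (-6171 - 756)) - 7495)/4 = -2 + (((-4 + 2916) - 6927) - 7495)/4 = -2 + ((2912 - 6927) - 7495)/4 = -2 + (-4015 - 7495)/4 = -2 + (¼)*(-11510) = -2 - 5755/2 = -5759/2 ≈ -2879.5)
R - K(161) = -5759/2 - 1*(-40) = -5759/2 + 40 = -5679/2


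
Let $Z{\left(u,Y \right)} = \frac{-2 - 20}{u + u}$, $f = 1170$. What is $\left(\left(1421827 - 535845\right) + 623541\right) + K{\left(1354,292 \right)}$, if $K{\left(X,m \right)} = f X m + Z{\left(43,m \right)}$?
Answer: $\frac{19955873558}{43} \approx 4.6409 \cdot 10^{8}$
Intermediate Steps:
$Z{\left(u,Y \right)} = - \frac{11}{u}$ ($Z{\left(u,Y \right)} = - \frac{22}{2 u} = - 22 \frac{1}{2 u} = - \frac{11}{u}$)
$K{\left(X,m \right)} = - \frac{11}{43} + 1170 X m$ ($K{\left(X,m \right)} = 1170 X m - \frac{11}{43} = - \frac{11}{43} + 1170 X m$)
$\left(\left(1421827 - 535845\right) + 623541\right) + K{\left(1354,292 \right)} = \left(\left(1421827 - 535845\right) + 623541\right) - \left(\frac{11}{43} - 462580560\right) = \left(885982 + 623541\right) + \left(- \frac{11}{43} + 462580560\right) = 1509523 + \frac{19890964069}{43} = \frac{19955873558}{43}$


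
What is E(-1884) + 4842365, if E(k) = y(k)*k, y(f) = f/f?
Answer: 4840481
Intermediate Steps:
y(f) = 1
E(k) = k (E(k) = 1*k = k)
E(-1884) + 4842365 = -1884 + 4842365 = 4840481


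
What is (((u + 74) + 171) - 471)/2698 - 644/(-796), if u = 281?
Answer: 445323/536902 ≈ 0.82943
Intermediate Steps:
(((u + 74) + 171) - 471)/2698 - 644/(-796) = (((281 + 74) + 171) - 471)/2698 - 644/(-796) = ((355 + 171) - 471)*(1/2698) - 644*(-1/796) = (526 - 471)*(1/2698) + 161/199 = 55*(1/2698) + 161/199 = 55/2698 + 161/199 = 445323/536902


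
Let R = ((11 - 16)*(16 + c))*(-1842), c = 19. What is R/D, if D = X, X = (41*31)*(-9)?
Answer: -107450/3813 ≈ -28.180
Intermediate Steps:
X = -11439 (X = 1271*(-9) = -11439)
D = -11439
R = 322350 (R = ((11 - 16)*(16 + 19))*(-1842) = -5*35*(-1842) = -175*(-1842) = 322350)
R/D = 322350/(-11439) = 322350*(-1/11439) = -107450/3813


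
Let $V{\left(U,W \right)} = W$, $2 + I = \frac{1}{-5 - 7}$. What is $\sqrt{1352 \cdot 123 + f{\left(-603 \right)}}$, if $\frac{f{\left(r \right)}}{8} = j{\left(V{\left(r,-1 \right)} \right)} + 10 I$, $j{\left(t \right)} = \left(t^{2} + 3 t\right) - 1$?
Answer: $\frac{74 \sqrt{273}}{3} \approx 407.56$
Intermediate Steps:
$I = - \frac{25}{12}$ ($I = -2 + \frac{1}{-5 - 7} = -2 + \frac{1}{-12} = -2 - \frac{1}{12} = - \frac{25}{12} \approx -2.0833$)
$j{\left(t \right)} = -1 + t^{2} + 3 t$
$f{\left(r \right)} = - \frac{572}{3}$ ($f{\left(r \right)} = 8 \left(\left(-1 + \left(-1\right)^{2} + 3 \left(-1\right)\right) + 10 \left(- \frac{25}{12}\right)\right) = 8 \left(\left(-1 + 1 - 3\right) - \frac{125}{6}\right) = 8 \left(-3 - \frac{125}{6}\right) = 8 \left(- \frac{143}{6}\right) = - \frac{572}{3}$)
$\sqrt{1352 \cdot 123 + f{\left(-603 \right)}} = \sqrt{1352 \cdot 123 - \frac{572}{3}} = \sqrt{166296 - \frac{572}{3}} = \sqrt{\frac{498316}{3}} = \frac{74 \sqrt{273}}{3}$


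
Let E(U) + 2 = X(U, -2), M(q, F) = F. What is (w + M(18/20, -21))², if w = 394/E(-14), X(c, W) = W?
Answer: 57121/4 ≈ 14280.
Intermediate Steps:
E(U) = -4 (E(U) = -2 - 2 = -4)
w = -197/2 (w = 394/(-4) = 394*(-¼) = -197/2 ≈ -98.500)
(w + M(18/20, -21))² = (-197/2 - 21)² = (-239/2)² = 57121/4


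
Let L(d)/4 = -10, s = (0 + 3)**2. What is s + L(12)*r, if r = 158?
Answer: -6311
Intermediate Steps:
s = 9 (s = 3**2 = 9)
L(d) = -40 (L(d) = 4*(-10) = -40)
s + L(12)*r = 9 - 40*158 = 9 - 6320 = -6311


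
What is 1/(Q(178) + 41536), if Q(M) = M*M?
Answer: 1/73220 ≈ 1.3657e-5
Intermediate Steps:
Q(M) = M²
1/(Q(178) + 41536) = 1/(178² + 41536) = 1/(31684 + 41536) = 1/73220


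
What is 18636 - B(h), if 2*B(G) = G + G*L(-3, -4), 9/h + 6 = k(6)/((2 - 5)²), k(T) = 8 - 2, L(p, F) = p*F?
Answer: 596703/32 ≈ 18647.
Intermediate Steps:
L(p, F) = F*p
k(T) = 6
h = -27/16 (h = 9/(-6 + 6/((2 - 5)²)) = 9/(-6 + 6/((-3)²)) = 9/(-6 + 6/9) = 9/(-6 + 6*(⅑)) = 9/(-6 + ⅔) = 9/(-16/3) = 9*(-3/16) = -27/16 ≈ -1.6875)
B(G) = 13*G/2 (B(G) = (G + G*(-4*(-3)))/2 = (G + G*12)/2 = (G + 12*G)/2 = (13*G)/2 = 13*G/2)
18636 - B(h) = 18636 - 13*(-27)/(2*16) = 18636 - 1*(-351/32) = 18636 + 351/32 = 596703/32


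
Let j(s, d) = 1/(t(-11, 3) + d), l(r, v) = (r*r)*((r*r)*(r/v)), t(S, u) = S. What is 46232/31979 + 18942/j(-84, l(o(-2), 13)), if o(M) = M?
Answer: -106004987134/415727 ≈ -2.5499e+5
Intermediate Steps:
l(r, v) = r⁵/v (l(r, v) = r²*(r²*(r/v)) = r²*(r³/v) = r⁵/v)
j(s, d) = 1/(-11 + d)
46232/31979 + 18942/j(-84, l(o(-2), 13)) = 46232/31979 + 18942/(1/(-11 + (-2)⁵/13)) = 46232*(1/31979) + 18942/(1/(-11 - 32*1/13)) = 46232/31979 + 18942/(1/(-11 - 32/13)) = 46232/31979 + 18942/(1/(-175/13)) = 46232/31979 + 18942/(-13/175) = 46232/31979 + 18942*(-175/13) = 46232/31979 - 3314850/13 = -106004987134/415727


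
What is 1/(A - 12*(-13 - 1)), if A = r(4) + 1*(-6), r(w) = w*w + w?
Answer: 1/182 ≈ 0.0054945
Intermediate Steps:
r(w) = w + w**2 (r(w) = w**2 + w = w + w**2)
A = 14 (A = 4*(1 + 4) + 1*(-6) = 4*5 - 6 = 20 - 6 = 14)
1/(A - 12*(-13 - 1)) = 1/(14 - 12*(-13 - 1)) = 1/(14 - 12*(-14)) = 1/(14 + 168) = 1/182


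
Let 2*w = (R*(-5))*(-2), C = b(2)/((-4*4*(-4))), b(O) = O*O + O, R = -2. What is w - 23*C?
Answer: -389/32 ≈ -12.156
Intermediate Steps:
b(O) = O + O² (b(O) = O² + O = O + O²)
C = 3/32 (C = (2*(1 + 2))/((-4*4*(-4))) = (2*3)/((-16*(-4))) = 6/64 = 6*(1/64) = 3/32 ≈ 0.093750)
w = -10 (w = (-2*(-5)*(-2))/2 = (10*(-2))/2 = (½)*(-20) = -10)
w - 23*C = -10 - 23*3/32 = -10 - 69/32 = -389/32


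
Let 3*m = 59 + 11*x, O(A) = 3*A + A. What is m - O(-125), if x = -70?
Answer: 263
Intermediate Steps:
O(A) = 4*A
m = -237 (m = (59 + 11*(-70))/3 = (59 - 770)/3 = (⅓)*(-711) = -237)
m - O(-125) = -237 - 4*(-125) = -237 - 1*(-500) = -237 + 500 = 263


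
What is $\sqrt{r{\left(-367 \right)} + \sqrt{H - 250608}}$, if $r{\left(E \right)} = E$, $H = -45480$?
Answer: $\sqrt{-367 + 26 i \sqrt{438}} \approx 12.028 + 22.62 i$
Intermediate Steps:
$\sqrt{r{\left(-367 \right)} + \sqrt{H - 250608}} = \sqrt{-367 + \sqrt{-45480 - 250608}} = \sqrt{-367 + \sqrt{-296088}} = \sqrt{-367 + 26 i \sqrt{438}}$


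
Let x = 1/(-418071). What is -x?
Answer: 1/418071 ≈ 2.3919e-6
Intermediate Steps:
x = -1/418071 ≈ -2.3919e-6
-x = -1*(-1/418071) = 1/418071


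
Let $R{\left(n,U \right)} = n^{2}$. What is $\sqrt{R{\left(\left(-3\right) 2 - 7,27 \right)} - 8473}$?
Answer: $4 i \sqrt{519} \approx 91.126 i$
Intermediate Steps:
$\sqrt{R{\left(\left(-3\right) 2 - 7,27 \right)} - 8473} = \sqrt{\left(\left(-3\right) 2 - 7\right)^{2} - 8473} = \sqrt{\left(-6 - 7\right)^{2} - 8473} = \sqrt{\left(-13\right)^{2} - 8473} = \sqrt{169 - 8473} = \sqrt{-8304} = 4 i \sqrt{519}$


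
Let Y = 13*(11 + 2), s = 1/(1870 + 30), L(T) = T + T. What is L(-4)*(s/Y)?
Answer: -2/80275 ≈ -2.4914e-5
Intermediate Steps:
L(T) = 2*T
s = 1/1900 ≈ 0.00052632
Y = 169 (Y = 13*13 = 169)
L(-4)*(s/Y) = (2*(-4))*((1/1900)/169) = -2/(475*169) = -8*1/321100 = -2/80275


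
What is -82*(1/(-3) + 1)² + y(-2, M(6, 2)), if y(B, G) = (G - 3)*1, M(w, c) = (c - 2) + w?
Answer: -301/9 ≈ -33.444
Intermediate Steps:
M(w, c) = -2 + c + w (M(w, c) = (-2 + c) + w = -2 + c + w)
y(B, G) = -3 + G (y(B, G) = (-3 + G)*1 = -3 + G)
-82*(1/(-3) + 1)² + y(-2, M(6, 2)) = -82*(1/(-3) + 1)² + (-3 + (-2 + 2 + 6)) = -82*(-⅓ + 1)² + (-3 + 6) = -82*(⅔)² + 3 = -82*4/9 + 3 = -328/9 + 3 = -301/9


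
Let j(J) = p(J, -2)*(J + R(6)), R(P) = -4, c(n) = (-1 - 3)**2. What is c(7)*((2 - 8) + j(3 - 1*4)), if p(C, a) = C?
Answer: -16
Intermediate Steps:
c(n) = 16 (c(n) = (-4)**2 = 16)
j(J) = J*(-4 + J) (j(J) = J*(J - 4) = J*(-4 + J))
c(7)*((2 - 8) + j(3 - 1*4)) = 16*((2 - 8) + (3 - 1*4)*(-4 + (3 - 1*4))) = 16*(-6 + (3 - 4)*(-4 + (3 - 4))) = 16*(-6 - (-4 - 1)) = 16*(-6 - 1*(-5)) = 16*(-6 + 5) = 16*(-1) = -16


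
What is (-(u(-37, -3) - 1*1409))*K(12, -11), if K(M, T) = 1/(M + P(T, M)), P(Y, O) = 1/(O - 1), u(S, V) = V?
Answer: 15532/133 ≈ 116.78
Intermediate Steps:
P(Y, O) = 1/(-1 + O)
K(M, T) = 1/(M + 1/(-1 + M))
(-(u(-37, -3) - 1*1409))*K(12, -11) = (-(-3 - 1*1409))*((-1 + 12)/(1 + 12*(-1 + 12))) = (-(-3 - 1409))*(11/(1 + 12*11)) = (-1*(-1412))*(11/(1 + 132)) = 1412*(11/133) = 15532/133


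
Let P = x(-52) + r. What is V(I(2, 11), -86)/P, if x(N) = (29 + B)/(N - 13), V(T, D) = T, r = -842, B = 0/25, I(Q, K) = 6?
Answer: -130/18253 ≈ -0.0071221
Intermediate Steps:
B = 0 (B = 0*(1/25) = 0)
x(N) = 29/(-13 + N) (x(N) = (29 + 0)/(N - 13) = 29/(-13 + N))
P = -54759/65 (P = 29/(-13 - 52) - 842 = 29/(-65) - 842 = 29*(-1/65) - 842 = -29/65 - 842 = -54759/65 ≈ -842.45)
V(I(2, 11), -86)/P = 6/(-54759/65) = 6*(-65/54759) = -130/18253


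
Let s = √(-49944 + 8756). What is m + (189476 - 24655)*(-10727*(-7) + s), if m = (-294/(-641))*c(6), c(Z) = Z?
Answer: 7933172449993/641 + 329642*I*√10297 ≈ 1.2376e+10 + 3.345e+7*I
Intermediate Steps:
s = 2*I*√10297 (s = √(-41188) = 2*I*√10297 ≈ 202.95*I)
m = 1764/641 (m = -294/(-641)*6 = -294*(-1/641)*6 = (294/641)*6 = 1764/641 ≈ 2.7519)
m + (189476 - 24655)*(-10727*(-7) + s) = 1764/641 + (189476 - 24655)*(-10727*(-7) + 2*I*√10297) = 1764/641 + 164821*(75089 + 2*I*√10297) = 1764/641 + (12376244069 + 329642*I*√10297) = 7933172449993/641 + 329642*I*√10297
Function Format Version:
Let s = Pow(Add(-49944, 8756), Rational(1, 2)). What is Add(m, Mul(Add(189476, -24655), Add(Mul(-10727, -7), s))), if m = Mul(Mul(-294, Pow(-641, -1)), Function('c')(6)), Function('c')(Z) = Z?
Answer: Add(Rational(7933172449993, 641), Mul(329642, I, Pow(10297, Rational(1, 2)))) ≈ Add(1.2376e+10, Mul(3.3450e+7, I))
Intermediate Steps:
s = Mul(2, I, Pow(10297, Rational(1, 2))) (s = Pow(-41188, Rational(1, 2)) = Mul(2, I, Pow(10297, Rational(1, 2))) ≈ Mul(202.95, I))
m = Rational(1764, 641) (m = Mul(Mul(-294, Pow(-641, -1)), 6) = Mul(Mul(-294, Rational(-1, 641)), 6) = Mul(Rational(294, 641), 6) = Rational(1764, 641) ≈ 2.7519)
Add(m, Mul(Add(189476, -24655), Add(Mul(-10727, -7), s))) = Add(Rational(1764, 641), Mul(Add(189476, -24655), Add(Mul(-10727, -7), Mul(2, I, Pow(10297, Rational(1, 2)))))) = Add(Rational(1764, 641), Mul(164821, Add(75089, Mul(2, I, Pow(10297, Rational(1, 2)))))) = Add(Rational(1764, 641), Add(12376244069, Mul(329642, I, Pow(10297, Rational(1, 2))))) = Add(Rational(7933172449993, 641), Mul(329642, I, Pow(10297, Rational(1, 2))))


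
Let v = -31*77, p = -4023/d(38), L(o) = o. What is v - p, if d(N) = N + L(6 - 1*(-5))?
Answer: -112940/49 ≈ -2304.9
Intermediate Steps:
d(N) = 11 + N (d(N) = N + (6 - 1*(-5)) = N + (6 + 5) = N + 11 = 11 + N)
p = -4023/49 (p = -4023/(11 + 38) = -4023/49 ≈ -82.102)
v = -2387
v - p = -2387 - 1*(-4023/49) = -2387 + 4023/49 = -112940/49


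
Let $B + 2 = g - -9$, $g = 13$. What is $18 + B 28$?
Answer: $578$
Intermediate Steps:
$B = 20$ ($B = -2 + \left(13 - -9\right) = -2 + \left(13 + 9\right) = -2 + 22 = 20$)
$18 + B 28 = 18 + 20 \cdot 28 = 18 + 560 = 578$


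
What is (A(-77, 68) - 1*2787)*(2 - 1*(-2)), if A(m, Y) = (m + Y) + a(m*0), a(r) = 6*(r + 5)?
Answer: -11064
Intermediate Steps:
a(r) = 30 + 6*r (a(r) = 6*(5 + r) = 30 + 6*r)
A(m, Y) = 30 + Y + m (A(m, Y) = (m + Y) + (30 + 6*(m*0)) = (Y + m) + (30 + 6*0) = (Y + m) + (30 + 0) = (Y + m) + 30 = 30 + Y + m)
(A(-77, 68) - 1*2787)*(2 - 1*(-2)) = ((30 + 68 - 77) - 1*2787)*(2 - 1*(-2)) = (21 - 2787)*(2 + 2) = -2766*4 = -11064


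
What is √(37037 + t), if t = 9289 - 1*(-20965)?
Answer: √67291 ≈ 259.41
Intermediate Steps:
t = 30254 (t = 9289 + 20965 = 30254)
√(37037 + t) = √(37037 + 30254) = √67291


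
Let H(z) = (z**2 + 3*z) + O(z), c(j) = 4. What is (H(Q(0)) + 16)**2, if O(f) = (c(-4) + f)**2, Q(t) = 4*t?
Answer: 1024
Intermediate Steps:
O(f) = (4 + f)**2
H(z) = z**2 + (4 + z)**2 + 3*z (H(z) = (z**2 + 3*z) + (4 + z)**2 = z**2 + (4 + z)**2 + 3*z)
(H(Q(0)) + 16)**2 = ((16 + 2*(4*0)**2 + 11*(4*0)) + 16)**2 = ((16 + 2*0**2 + 11*0) + 16)**2 = ((16 + 2*0 + 0) + 16)**2 = ((16 + 0 + 0) + 16)**2 = (16 + 16)**2 = 32**2 = 1024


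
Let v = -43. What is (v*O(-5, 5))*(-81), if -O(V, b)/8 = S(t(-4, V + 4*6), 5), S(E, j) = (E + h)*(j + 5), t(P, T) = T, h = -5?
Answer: -3900960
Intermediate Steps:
S(E, j) = (-5 + E)*(5 + j) (S(E, j) = (E - 5)*(j + 5) = (-5 + E)*(5 + j))
O(V, b) = -1520 - 80*V (O(V, b) = -8*(-25 - 5*5 + 5*(V + 4*6) + (V + 4*6)*5) = -8*(-25 - 25 + 5*(V + 24) + (V + 24)*5) = -8*(-25 - 25 + 5*(24 + V) + (24 + V)*5) = -8*(-25 - 25 + (120 + 5*V) + (120 + 5*V)) = -8*(190 + 10*V) = -1520 - 80*V)
(v*O(-5, 5))*(-81) = -43*(-1520 - 80*(-5))*(-81) = -43*(-1520 + 400)*(-81) = -43*(-1120)*(-81) = 48160*(-81) = -3900960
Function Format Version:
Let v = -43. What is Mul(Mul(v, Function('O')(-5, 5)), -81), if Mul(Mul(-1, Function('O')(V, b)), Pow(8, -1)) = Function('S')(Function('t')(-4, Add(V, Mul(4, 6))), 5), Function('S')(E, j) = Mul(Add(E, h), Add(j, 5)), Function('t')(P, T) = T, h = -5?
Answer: -3900960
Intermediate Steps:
Function('S')(E, j) = Mul(Add(-5, E), Add(5, j)) (Function('S')(E, j) = Mul(Add(E, -5), Add(j, 5)) = Mul(Add(-5, E), Add(5, j)))
Function('O')(V, b) = Add(-1520, Mul(-80, V)) (Function('O')(V, b) = Mul(-8, Add(-25, Mul(-5, 5), Mul(5, Add(V, Mul(4, 6))), Mul(Add(V, Mul(4, 6)), 5))) = Mul(-8, Add(-25, -25, Mul(5, Add(V, 24)), Mul(Add(V, 24), 5))) = Mul(-8, Add(-25, -25, Mul(5, Add(24, V)), Mul(Add(24, V), 5))) = Mul(-8, Add(-25, -25, Add(120, Mul(5, V)), Add(120, Mul(5, V)))) = Mul(-8, Add(190, Mul(10, V))) = Add(-1520, Mul(-80, V)))
Mul(Mul(v, Function('O')(-5, 5)), -81) = Mul(Mul(-43, Add(-1520, Mul(-80, -5))), -81) = Mul(Mul(-43, Add(-1520, 400)), -81) = Mul(Mul(-43, -1120), -81) = Mul(48160, -81) = -3900960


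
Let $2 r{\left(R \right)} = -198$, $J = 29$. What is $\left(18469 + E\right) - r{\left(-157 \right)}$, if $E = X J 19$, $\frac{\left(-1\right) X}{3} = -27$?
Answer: $63199$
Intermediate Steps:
$X = 81$ ($X = \left(-3\right) \left(-27\right) = 81$)
$r{\left(R \right)} = -99$ ($r{\left(R \right)} = \frac{1}{2} \left(-198\right) = -99$)
$E = 44631$ ($E = 81 \cdot 29 \cdot 19 = 2349 \cdot 19 = 44631$)
$\left(18469 + E\right) - r{\left(-157 \right)} = \left(18469 + 44631\right) - -99 = 63100 + 99 = 63199$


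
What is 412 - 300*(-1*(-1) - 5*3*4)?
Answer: 18112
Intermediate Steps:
412 - 300*(-1*(-1) - 5*3*4) = 412 - 300*(1 - 15*4) = 412 - 300*(1 - 60) = 412 - 300*(-59) = 412 + 17700 = 18112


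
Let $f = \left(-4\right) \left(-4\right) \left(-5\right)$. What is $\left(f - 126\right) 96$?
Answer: $-19776$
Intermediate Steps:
$f = -80$ ($f = 16 \left(-5\right) = -80$)
$\left(f - 126\right) 96 = \left(-80 - 126\right) 96 = \left(-206\right) 96 = -19776$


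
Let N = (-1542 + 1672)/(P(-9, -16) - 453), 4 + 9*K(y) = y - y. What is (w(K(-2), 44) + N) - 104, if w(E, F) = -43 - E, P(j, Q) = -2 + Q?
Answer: -207473/1413 ≈ -146.83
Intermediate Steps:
K(y) = -4/9 (K(y) = -4/9 + (y - y)/9 = -4/9 + (⅑)*0 = -4/9 + 0 = -4/9)
N = -130/471 (N = (-1542 + 1672)/((-2 - 16) - 453) = 130/(-18 - 453) = 130/(-471) = 130*(-1/471) = -130/471 ≈ -0.27601)
(w(K(-2), 44) + N) - 104 = ((-43 - 1*(-4/9)) - 130/471) - 104 = ((-43 + 4/9) - 130/471) - 104 = (-383/9 - 130/471) - 104 = -60521/1413 - 104 = -207473/1413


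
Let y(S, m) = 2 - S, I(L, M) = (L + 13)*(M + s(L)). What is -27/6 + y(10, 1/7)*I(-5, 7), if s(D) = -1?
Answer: -777/2 ≈ -388.50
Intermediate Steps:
I(L, M) = (-1 + M)*(13 + L) (I(L, M) = (L + 13)*(M - 1) = (13 + L)*(-1 + M) = (-1 + M)*(13 + L))
-27/6 + y(10, 1/7)*I(-5, 7) = -27/6 + (2 - 1*10)*(-13 - 1*(-5) + 13*7 - 5*7) = (⅙)*(-27) + (2 - 10)*(-13 + 5 + 91 - 35) = -9/2 - 8*48 = -9/2 - 384 = -777/2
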